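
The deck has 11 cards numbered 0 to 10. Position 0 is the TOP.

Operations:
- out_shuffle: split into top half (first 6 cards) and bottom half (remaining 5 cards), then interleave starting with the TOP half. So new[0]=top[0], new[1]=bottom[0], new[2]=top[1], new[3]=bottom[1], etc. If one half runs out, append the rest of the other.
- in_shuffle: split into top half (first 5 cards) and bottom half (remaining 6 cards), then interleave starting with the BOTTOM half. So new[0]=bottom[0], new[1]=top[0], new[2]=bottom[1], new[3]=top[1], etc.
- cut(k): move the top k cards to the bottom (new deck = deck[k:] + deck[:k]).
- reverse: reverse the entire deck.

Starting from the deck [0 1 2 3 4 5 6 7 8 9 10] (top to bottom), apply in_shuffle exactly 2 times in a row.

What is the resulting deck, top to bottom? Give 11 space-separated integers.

Answer: 2 5 8 0 3 6 9 1 4 7 10

Derivation:
After op 1 (in_shuffle): [5 0 6 1 7 2 8 3 9 4 10]
After op 2 (in_shuffle): [2 5 8 0 3 6 9 1 4 7 10]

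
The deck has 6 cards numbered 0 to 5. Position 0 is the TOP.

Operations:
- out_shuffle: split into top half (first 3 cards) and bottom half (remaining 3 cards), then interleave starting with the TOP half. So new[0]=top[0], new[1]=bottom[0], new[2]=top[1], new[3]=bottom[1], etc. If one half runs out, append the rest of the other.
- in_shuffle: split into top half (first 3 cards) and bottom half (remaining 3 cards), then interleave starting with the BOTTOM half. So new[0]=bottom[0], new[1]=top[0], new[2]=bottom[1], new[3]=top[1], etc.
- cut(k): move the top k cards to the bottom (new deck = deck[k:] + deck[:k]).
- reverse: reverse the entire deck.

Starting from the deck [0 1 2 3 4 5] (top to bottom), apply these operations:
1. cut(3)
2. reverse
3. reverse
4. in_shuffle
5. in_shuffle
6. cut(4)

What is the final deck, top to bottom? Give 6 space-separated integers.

Answer: 5 1 4 0 2 3

Derivation:
After op 1 (cut(3)): [3 4 5 0 1 2]
After op 2 (reverse): [2 1 0 5 4 3]
After op 3 (reverse): [3 4 5 0 1 2]
After op 4 (in_shuffle): [0 3 1 4 2 5]
After op 5 (in_shuffle): [4 0 2 3 5 1]
After op 6 (cut(4)): [5 1 4 0 2 3]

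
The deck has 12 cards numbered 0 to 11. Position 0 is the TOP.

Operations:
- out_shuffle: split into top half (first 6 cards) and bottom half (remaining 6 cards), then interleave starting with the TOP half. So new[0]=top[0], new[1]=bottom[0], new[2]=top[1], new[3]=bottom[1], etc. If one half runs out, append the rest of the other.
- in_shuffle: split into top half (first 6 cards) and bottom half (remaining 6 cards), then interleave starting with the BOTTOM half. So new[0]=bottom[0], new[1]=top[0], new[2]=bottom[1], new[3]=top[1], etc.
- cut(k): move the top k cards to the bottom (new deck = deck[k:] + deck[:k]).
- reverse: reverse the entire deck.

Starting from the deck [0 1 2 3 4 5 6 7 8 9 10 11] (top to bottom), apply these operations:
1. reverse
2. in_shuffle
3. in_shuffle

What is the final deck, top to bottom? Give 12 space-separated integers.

Answer: 2 5 8 11 1 4 7 10 0 3 6 9

Derivation:
After op 1 (reverse): [11 10 9 8 7 6 5 4 3 2 1 0]
After op 2 (in_shuffle): [5 11 4 10 3 9 2 8 1 7 0 6]
After op 3 (in_shuffle): [2 5 8 11 1 4 7 10 0 3 6 9]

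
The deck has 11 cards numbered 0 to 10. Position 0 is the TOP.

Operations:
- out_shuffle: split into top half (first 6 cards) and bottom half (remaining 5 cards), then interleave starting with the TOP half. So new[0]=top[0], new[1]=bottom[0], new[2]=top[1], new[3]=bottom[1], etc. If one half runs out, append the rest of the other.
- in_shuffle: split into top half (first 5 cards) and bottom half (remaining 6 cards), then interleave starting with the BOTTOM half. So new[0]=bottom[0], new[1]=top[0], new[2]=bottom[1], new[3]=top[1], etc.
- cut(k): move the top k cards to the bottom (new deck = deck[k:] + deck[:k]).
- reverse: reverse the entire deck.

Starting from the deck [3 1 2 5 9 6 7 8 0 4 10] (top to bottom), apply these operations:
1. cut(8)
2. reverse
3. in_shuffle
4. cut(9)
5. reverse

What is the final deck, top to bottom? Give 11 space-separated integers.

After op 1 (cut(8)): [0 4 10 3 1 2 5 9 6 7 8]
After op 2 (reverse): [8 7 6 9 5 2 1 3 10 4 0]
After op 3 (in_shuffle): [2 8 1 7 3 6 10 9 4 5 0]
After op 4 (cut(9)): [5 0 2 8 1 7 3 6 10 9 4]
After op 5 (reverse): [4 9 10 6 3 7 1 8 2 0 5]

Answer: 4 9 10 6 3 7 1 8 2 0 5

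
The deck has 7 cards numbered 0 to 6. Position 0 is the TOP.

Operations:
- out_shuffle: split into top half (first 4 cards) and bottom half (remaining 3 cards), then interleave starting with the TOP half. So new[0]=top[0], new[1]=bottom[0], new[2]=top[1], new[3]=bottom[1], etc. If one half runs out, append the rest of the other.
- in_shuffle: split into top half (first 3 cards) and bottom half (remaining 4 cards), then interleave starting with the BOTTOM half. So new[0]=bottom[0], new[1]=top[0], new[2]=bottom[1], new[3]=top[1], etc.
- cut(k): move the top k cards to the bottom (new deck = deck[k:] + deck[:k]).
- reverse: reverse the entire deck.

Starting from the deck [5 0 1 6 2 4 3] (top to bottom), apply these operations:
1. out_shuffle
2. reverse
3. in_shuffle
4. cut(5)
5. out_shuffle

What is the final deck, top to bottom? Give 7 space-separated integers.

Answer: 1 0 5 3 4 2 6

Derivation:
After op 1 (out_shuffle): [5 2 0 4 1 3 6]
After op 2 (reverse): [6 3 1 4 0 2 5]
After op 3 (in_shuffle): [4 6 0 3 2 1 5]
After op 4 (cut(5)): [1 5 4 6 0 3 2]
After op 5 (out_shuffle): [1 0 5 3 4 2 6]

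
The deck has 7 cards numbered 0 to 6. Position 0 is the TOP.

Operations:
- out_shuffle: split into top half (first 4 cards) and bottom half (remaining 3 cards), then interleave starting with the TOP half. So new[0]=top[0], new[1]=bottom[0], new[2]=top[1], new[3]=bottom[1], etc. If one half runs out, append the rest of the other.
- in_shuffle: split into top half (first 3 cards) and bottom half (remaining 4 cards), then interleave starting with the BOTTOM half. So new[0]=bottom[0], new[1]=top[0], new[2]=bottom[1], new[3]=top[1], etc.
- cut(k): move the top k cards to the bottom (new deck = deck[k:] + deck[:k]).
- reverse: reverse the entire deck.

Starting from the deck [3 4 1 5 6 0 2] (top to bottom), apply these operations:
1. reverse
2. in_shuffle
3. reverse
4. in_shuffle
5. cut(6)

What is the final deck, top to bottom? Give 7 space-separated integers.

Answer: 5 0 3 1 6 2 4

Derivation:
After op 1 (reverse): [2 0 6 5 1 4 3]
After op 2 (in_shuffle): [5 2 1 0 4 6 3]
After op 3 (reverse): [3 6 4 0 1 2 5]
After op 4 (in_shuffle): [0 3 1 6 2 4 5]
After op 5 (cut(6)): [5 0 3 1 6 2 4]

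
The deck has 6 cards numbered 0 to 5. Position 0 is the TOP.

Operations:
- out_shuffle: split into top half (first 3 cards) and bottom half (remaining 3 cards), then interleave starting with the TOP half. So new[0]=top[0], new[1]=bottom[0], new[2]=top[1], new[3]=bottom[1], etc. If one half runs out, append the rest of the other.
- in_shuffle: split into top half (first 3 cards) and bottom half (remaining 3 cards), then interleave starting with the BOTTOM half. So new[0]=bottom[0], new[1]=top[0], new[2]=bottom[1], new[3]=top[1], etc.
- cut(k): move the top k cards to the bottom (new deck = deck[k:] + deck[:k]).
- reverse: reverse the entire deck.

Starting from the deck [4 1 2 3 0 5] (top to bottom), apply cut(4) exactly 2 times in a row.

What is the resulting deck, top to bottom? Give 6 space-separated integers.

After op 1 (cut(4)): [0 5 4 1 2 3]
After op 2 (cut(4)): [2 3 0 5 4 1]

Answer: 2 3 0 5 4 1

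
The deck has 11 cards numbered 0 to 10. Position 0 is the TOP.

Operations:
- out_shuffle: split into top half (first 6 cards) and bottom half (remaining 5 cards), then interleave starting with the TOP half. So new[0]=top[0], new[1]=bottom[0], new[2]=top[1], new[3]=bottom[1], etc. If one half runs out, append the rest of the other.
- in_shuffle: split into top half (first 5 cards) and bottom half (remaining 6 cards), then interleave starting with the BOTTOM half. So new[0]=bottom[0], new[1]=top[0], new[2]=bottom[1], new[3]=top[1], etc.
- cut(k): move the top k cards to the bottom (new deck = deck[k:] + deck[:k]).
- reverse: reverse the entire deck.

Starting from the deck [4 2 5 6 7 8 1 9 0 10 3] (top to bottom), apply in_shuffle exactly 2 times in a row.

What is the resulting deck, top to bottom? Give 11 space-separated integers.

Answer: 5 8 0 4 6 1 10 2 7 9 3

Derivation:
After op 1 (in_shuffle): [8 4 1 2 9 5 0 6 10 7 3]
After op 2 (in_shuffle): [5 8 0 4 6 1 10 2 7 9 3]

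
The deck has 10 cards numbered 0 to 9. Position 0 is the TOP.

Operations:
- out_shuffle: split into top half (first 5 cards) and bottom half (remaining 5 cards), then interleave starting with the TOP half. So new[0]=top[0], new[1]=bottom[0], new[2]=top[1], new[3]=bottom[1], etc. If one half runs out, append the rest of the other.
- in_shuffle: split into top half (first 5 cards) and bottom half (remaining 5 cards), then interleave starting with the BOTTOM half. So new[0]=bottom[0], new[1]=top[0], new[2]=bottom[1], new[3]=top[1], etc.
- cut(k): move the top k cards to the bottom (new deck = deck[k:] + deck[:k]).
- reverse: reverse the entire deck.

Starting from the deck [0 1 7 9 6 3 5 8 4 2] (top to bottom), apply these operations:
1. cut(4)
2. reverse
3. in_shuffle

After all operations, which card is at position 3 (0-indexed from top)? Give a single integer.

After op 1 (cut(4)): [6 3 5 8 4 2 0 1 7 9]
After op 2 (reverse): [9 7 1 0 2 4 8 5 3 6]
After op 3 (in_shuffle): [4 9 8 7 5 1 3 0 6 2]
Position 3: card 7.

Answer: 7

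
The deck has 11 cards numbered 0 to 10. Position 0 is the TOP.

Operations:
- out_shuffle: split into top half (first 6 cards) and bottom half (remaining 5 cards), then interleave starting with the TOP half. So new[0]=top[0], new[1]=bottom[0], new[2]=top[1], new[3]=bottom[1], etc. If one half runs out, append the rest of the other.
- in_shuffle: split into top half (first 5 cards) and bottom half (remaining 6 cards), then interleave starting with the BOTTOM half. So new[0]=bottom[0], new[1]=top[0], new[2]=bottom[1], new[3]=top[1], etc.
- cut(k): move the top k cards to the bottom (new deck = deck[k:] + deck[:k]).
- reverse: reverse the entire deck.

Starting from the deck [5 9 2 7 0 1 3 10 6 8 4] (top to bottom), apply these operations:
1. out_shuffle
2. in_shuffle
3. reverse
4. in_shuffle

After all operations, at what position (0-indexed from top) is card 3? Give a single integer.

After op 1 (out_shuffle): [5 3 9 10 2 6 7 8 0 4 1]
After op 2 (in_shuffle): [6 5 7 3 8 9 0 10 4 2 1]
After op 3 (reverse): [1 2 4 10 0 9 8 3 7 5 6]
After op 4 (in_shuffle): [9 1 8 2 3 4 7 10 5 0 6]
Card 3 is at position 4.

Answer: 4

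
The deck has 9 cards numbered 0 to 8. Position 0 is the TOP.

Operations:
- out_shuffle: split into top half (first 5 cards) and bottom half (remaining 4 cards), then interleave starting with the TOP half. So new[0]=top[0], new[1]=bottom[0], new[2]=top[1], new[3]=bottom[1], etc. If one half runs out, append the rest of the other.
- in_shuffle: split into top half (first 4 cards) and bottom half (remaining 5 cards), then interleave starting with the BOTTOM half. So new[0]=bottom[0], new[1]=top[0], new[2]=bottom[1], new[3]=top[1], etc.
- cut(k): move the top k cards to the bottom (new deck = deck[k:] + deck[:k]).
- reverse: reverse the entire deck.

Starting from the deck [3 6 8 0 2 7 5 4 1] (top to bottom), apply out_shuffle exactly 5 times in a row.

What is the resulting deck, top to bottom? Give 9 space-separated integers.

After op 1 (out_shuffle): [3 7 6 5 8 4 0 1 2]
After op 2 (out_shuffle): [3 4 7 0 6 1 5 2 8]
After op 3 (out_shuffle): [3 1 4 5 7 2 0 8 6]
After op 4 (out_shuffle): [3 2 1 0 4 8 5 6 7]
After op 5 (out_shuffle): [3 8 2 5 1 6 0 7 4]

Answer: 3 8 2 5 1 6 0 7 4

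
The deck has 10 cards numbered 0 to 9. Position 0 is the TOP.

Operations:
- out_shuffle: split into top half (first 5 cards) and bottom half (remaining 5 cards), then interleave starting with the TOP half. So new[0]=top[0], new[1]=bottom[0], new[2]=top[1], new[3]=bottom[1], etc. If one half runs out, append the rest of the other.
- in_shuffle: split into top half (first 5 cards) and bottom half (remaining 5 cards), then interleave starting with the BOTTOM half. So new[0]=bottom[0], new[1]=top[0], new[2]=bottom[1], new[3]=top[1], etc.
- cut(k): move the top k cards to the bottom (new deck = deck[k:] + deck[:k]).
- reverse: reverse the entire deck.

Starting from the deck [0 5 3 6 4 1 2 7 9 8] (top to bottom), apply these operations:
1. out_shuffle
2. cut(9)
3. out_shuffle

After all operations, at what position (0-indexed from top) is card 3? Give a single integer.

Answer: 1

Derivation:
After op 1 (out_shuffle): [0 1 5 2 3 7 6 9 4 8]
After op 2 (cut(9)): [8 0 1 5 2 3 7 6 9 4]
After op 3 (out_shuffle): [8 3 0 7 1 6 5 9 2 4]
Card 3 is at position 1.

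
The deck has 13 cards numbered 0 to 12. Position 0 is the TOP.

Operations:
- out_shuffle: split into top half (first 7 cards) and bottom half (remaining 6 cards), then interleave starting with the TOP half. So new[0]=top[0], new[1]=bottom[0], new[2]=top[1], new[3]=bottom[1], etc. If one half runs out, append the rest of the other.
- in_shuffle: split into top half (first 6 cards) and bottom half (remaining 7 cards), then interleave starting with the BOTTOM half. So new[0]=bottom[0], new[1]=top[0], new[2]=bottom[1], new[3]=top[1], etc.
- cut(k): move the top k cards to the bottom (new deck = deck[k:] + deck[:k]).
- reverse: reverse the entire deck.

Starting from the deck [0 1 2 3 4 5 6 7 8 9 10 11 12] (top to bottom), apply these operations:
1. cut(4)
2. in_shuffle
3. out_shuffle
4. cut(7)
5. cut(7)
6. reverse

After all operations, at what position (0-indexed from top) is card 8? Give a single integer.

After op 1 (cut(4)): [4 5 6 7 8 9 10 11 12 0 1 2 3]
After op 2 (in_shuffle): [10 4 11 5 12 6 0 7 1 8 2 9 3]
After op 3 (out_shuffle): [10 7 4 1 11 8 5 2 12 9 6 3 0]
After op 4 (cut(7)): [2 12 9 6 3 0 10 7 4 1 11 8 5]
After op 5 (cut(7)): [7 4 1 11 8 5 2 12 9 6 3 0 10]
After op 6 (reverse): [10 0 3 6 9 12 2 5 8 11 1 4 7]
Card 8 is at position 8.

Answer: 8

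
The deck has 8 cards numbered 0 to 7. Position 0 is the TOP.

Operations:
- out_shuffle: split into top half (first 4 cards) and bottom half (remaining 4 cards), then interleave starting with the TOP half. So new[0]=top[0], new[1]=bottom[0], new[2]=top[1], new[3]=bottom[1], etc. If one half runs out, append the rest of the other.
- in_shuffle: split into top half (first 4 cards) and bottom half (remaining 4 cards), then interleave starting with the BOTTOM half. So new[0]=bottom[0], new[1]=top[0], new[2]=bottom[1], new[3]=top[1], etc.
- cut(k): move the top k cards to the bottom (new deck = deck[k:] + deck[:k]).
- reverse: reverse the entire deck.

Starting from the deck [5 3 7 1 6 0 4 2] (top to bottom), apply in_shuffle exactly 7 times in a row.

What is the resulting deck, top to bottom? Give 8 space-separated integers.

Answer: 6 5 0 3 4 7 2 1

Derivation:
After op 1 (in_shuffle): [6 5 0 3 4 7 2 1]
After op 2 (in_shuffle): [4 6 7 5 2 0 1 3]
After op 3 (in_shuffle): [2 4 0 6 1 7 3 5]
After op 4 (in_shuffle): [1 2 7 4 3 0 5 6]
After op 5 (in_shuffle): [3 1 0 2 5 7 6 4]
After op 6 (in_shuffle): [5 3 7 1 6 0 4 2]
After op 7 (in_shuffle): [6 5 0 3 4 7 2 1]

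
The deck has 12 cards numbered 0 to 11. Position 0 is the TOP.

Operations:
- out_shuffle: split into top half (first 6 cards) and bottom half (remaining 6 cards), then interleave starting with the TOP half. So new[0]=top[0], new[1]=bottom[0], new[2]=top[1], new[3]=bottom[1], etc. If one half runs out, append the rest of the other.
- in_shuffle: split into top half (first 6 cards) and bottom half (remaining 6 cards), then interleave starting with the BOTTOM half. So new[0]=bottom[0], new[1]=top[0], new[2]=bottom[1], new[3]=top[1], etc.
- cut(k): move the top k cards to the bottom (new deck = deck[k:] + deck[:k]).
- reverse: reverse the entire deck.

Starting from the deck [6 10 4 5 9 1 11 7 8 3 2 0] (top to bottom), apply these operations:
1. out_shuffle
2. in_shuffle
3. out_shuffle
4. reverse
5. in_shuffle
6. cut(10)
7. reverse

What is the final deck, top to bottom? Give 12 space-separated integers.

Answer: 4 2 9 6 0 7 10 3 8 1 11 5

Derivation:
After op 1 (out_shuffle): [6 11 10 7 4 8 5 3 9 2 1 0]
After op 2 (in_shuffle): [5 6 3 11 9 10 2 7 1 4 0 8]
After op 3 (out_shuffle): [5 2 6 7 3 1 11 4 9 0 10 8]
After op 4 (reverse): [8 10 0 9 4 11 1 3 7 6 2 5]
After op 5 (in_shuffle): [1 8 3 10 7 0 6 9 2 4 5 11]
After op 6 (cut(10)): [5 11 1 8 3 10 7 0 6 9 2 4]
After op 7 (reverse): [4 2 9 6 0 7 10 3 8 1 11 5]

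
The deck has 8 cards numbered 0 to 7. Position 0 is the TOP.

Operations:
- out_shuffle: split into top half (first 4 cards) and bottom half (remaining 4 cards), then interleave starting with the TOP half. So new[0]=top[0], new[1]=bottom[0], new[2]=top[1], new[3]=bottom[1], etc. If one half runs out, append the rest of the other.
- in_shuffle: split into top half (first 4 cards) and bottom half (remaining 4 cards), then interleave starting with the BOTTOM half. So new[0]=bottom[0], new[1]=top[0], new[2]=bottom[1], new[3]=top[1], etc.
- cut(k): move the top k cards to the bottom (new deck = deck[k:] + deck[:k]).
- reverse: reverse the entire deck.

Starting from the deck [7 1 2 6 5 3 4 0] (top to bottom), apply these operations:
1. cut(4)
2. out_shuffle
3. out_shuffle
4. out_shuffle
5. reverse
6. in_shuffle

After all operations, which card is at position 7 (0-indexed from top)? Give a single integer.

Answer: 7

Derivation:
After op 1 (cut(4)): [5 3 4 0 7 1 2 6]
After op 2 (out_shuffle): [5 7 3 1 4 2 0 6]
After op 3 (out_shuffle): [5 4 7 2 3 0 1 6]
After op 4 (out_shuffle): [5 3 4 0 7 1 2 6]
After op 5 (reverse): [6 2 1 7 0 4 3 5]
After op 6 (in_shuffle): [0 6 4 2 3 1 5 7]
Position 7: card 7.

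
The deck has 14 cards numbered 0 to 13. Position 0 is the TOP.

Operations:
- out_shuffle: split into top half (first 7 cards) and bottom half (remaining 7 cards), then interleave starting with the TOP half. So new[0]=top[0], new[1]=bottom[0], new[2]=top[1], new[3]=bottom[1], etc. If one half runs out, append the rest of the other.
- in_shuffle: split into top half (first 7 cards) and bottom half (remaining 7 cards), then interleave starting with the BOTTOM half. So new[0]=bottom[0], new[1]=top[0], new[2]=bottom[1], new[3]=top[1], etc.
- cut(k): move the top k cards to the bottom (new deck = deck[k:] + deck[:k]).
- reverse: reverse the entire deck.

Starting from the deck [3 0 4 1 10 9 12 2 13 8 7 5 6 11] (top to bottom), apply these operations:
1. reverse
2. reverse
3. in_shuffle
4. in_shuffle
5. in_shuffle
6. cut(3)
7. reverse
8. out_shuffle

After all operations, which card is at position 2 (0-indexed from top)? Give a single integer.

Answer: 1

Derivation:
After op 1 (reverse): [11 6 5 7 8 13 2 12 9 10 1 4 0 3]
After op 2 (reverse): [3 0 4 1 10 9 12 2 13 8 7 5 6 11]
After op 3 (in_shuffle): [2 3 13 0 8 4 7 1 5 10 6 9 11 12]
After op 4 (in_shuffle): [1 2 5 3 10 13 6 0 9 8 11 4 12 7]
After op 5 (in_shuffle): [0 1 9 2 8 5 11 3 4 10 12 13 7 6]
After op 6 (cut(3)): [2 8 5 11 3 4 10 12 13 7 6 0 1 9]
After op 7 (reverse): [9 1 0 6 7 13 12 10 4 3 11 5 8 2]
After op 8 (out_shuffle): [9 10 1 4 0 3 6 11 7 5 13 8 12 2]
Position 2: card 1.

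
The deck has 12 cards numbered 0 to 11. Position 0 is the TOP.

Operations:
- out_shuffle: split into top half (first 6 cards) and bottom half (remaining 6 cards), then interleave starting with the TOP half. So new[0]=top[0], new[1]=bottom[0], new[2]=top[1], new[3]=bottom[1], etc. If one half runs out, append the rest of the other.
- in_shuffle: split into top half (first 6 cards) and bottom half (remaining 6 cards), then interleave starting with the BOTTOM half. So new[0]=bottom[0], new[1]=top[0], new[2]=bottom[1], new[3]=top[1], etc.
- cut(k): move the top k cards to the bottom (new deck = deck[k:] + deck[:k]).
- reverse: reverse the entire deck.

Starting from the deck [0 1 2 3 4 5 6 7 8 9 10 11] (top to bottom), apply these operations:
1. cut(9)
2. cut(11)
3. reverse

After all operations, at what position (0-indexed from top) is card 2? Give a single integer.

Answer: 5

Derivation:
After op 1 (cut(9)): [9 10 11 0 1 2 3 4 5 6 7 8]
After op 2 (cut(11)): [8 9 10 11 0 1 2 3 4 5 6 7]
After op 3 (reverse): [7 6 5 4 3 2 1 0 11 10 9 8]
Card 2 is at position 5.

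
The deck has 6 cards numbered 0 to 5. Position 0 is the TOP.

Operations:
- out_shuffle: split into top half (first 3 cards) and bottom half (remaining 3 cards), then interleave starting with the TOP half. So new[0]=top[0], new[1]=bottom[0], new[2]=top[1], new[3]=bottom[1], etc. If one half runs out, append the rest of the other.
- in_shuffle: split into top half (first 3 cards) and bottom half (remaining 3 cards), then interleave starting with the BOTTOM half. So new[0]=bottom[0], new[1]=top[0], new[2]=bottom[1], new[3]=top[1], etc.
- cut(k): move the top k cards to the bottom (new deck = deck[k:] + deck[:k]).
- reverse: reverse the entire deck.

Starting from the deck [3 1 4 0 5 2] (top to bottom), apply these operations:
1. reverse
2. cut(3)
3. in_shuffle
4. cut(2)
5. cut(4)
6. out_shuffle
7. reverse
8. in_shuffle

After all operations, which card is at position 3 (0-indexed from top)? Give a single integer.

After op 1 (reverse): [2 5 0 4 1 3]
After op 2 (cut(3)): [4 1 3 2 5 0]
After op 3 (in_shuffle): [2 4 5 1 0 3]
After op 4 (cut(2)): [5 1 0 3 2 4]
After op 5 (cut(4)): [2 4 5 1 0 3]
After op 6 (out_shuffle): [2 1 4 0 5 3]
After op 7 (reverse): [3 5 0 4 1 2]
After op 8 (in_shuffle): [4 3 1 5 2 0]
Position 3: card 5.

Answer: 5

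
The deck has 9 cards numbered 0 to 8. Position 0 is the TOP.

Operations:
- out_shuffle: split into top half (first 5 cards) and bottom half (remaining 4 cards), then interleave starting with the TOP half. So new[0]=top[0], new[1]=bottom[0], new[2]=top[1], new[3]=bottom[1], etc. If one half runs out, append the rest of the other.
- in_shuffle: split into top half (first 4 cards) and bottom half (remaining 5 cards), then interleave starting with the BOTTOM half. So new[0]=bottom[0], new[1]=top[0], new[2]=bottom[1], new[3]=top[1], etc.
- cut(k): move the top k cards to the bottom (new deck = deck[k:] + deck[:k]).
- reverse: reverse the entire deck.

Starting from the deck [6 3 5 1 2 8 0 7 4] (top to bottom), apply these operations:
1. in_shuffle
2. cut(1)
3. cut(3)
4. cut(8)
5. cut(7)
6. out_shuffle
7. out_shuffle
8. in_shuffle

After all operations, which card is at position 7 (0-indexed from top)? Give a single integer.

After op 1 (in_shuffle): [2 6 8 3 0 5 7 1 4]
After op 2 (cut(1)): [6 8 3 0 5 7 1 4 2]
After op 3 (cut(3)): [0 5 7 1 4 2 6 8 3]
After op 4 (cut(8)): [3 0 5 7 1 4 2 6 8]
After op 5 (cut(7)): [6 8 3 0 5 7 1 4 2]
After op 6 (out_shuffle): [6 7 8 1 3 4 0 2 5]
After op 7 (out_shuffle): [6 4 7 0 8 2 1 5 3]
After op 8 (in_shuffle): [8 6 2 4 1 7 5 0 3]
Position 7: card 0.

Answer: 0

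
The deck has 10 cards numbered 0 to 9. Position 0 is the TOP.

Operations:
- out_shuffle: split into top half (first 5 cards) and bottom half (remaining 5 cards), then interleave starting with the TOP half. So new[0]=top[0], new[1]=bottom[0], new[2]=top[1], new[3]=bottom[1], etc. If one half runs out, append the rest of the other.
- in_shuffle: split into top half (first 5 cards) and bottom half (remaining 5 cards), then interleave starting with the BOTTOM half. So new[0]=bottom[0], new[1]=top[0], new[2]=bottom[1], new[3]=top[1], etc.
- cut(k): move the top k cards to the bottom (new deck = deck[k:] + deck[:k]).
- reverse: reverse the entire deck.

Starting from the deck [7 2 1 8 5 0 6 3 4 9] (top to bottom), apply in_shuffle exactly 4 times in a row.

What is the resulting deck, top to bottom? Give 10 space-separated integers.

Answer: 4 6 5 1 7 9 3 0 8 2

Derivation:
After op 1 (in_shuffle): [0 7 6 2 3 1 4 8 9 5]
After op 2 (in_shuffle): [1 0 4 7 8 6 9 2 5 3]
After op 3 (in_shuffle): [6 1 9 0 2 4 5 7 3 8]
After op 4 (in_shuffle): [4 6 5 1 7 9 3 0 8 2]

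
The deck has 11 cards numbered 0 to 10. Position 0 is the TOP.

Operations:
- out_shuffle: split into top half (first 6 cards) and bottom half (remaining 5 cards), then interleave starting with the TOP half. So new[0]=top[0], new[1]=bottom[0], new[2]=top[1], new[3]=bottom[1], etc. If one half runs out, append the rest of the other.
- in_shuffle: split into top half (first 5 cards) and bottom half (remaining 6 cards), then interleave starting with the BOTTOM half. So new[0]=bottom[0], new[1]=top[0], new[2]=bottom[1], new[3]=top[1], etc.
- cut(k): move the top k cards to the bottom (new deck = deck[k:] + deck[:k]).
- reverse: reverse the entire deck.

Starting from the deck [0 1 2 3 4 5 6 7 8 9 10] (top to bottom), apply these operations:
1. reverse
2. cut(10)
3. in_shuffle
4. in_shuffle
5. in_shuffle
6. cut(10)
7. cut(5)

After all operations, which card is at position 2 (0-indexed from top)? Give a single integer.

After op 1 (reverse): [10 9 8 7 6 5 4 3 2 1 0]
After op 2 (cut(10)): [0 10 9 8 7 6 5 4 3 2 1]
After op 3 (in_shuffle): [6 0 5 10 4 9 3 8 2 7 1]
After op 4 (in_shuffle): [9 6 3 0 8 5 2 10 7 4 1]
After op 5 (in_shuffle): [5 9 2 6 10 3 7 0 4 8 1]
After op 6 (cut(10)): [1 5 9 2 6 10 3 7 0 4 8]
After op 7 (cut(5)): [10 3 7 0 4 8 1 5 9 2 6]
Position 2: card 7.

Answer: 7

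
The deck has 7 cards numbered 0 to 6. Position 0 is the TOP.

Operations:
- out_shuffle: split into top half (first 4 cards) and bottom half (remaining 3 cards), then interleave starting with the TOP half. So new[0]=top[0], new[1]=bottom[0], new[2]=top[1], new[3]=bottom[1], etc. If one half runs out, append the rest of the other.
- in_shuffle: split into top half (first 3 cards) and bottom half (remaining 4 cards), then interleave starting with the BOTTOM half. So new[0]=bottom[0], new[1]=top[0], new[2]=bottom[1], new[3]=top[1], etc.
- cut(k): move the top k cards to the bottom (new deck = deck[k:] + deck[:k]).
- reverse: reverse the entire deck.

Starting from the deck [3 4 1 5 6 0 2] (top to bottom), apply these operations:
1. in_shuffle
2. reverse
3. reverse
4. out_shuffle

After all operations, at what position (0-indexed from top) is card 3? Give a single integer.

Answer: 2

Derivation:
After op 1 (in_shuffle): [5 3 6 4 0 1 2]
After op 2 (reverse): [2 1 0 4 6 3 5]
After op 3 (reverse): [5 3 6 4 0 1 2]
After op 4 (out_shuffle): [5 0 3 1 6 2 4]
Card 3 is at position 2.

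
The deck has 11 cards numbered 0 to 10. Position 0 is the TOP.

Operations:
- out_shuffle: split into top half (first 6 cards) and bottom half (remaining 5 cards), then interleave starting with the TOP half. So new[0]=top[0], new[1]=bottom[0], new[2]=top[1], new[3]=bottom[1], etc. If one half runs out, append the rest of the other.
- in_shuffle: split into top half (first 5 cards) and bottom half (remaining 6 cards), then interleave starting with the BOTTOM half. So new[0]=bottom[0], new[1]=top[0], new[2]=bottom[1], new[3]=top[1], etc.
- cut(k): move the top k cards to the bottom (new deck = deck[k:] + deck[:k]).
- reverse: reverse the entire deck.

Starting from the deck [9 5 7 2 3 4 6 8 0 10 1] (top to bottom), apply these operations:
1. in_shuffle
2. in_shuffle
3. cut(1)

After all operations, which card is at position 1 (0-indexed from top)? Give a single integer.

Answer: 0

Derivation:
After op 1 (in_shuffle): [4 9 6 5 8 7 0 2 10 3 1]
After op 2 (in_shuffle): [7 4 0 9 2 6 10 5 3 8 1]
After op 3 (cut(1)): [4 0 9 2 6 10 5 3 8 1 7]
Position 1: card 0.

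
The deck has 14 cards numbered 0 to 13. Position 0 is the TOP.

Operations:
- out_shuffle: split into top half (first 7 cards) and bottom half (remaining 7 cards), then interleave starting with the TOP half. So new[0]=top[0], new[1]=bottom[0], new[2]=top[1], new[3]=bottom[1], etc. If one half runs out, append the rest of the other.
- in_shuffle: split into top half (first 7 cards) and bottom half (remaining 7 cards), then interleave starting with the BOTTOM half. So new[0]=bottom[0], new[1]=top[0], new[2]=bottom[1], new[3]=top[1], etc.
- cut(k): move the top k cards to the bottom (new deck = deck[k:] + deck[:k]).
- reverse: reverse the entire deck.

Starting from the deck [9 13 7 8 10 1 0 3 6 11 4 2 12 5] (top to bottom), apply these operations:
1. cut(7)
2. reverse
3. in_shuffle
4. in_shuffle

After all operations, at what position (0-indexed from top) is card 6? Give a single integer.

Answer: 6

Derivation:
After op 1 (cut(7)): [3 6 11 4 2 12 5 9 13 7 8 10 1 0]
After op 2 (reverse): [0 1 10 8 7 13 9 5 12 2 4 11 6 3]
After op 3 (in_shuffle): [5 0 12 1 2 10 4 8 11 7 6 13 3 9]
After op 4 (in_shuffle): [8 5 11 0 7 12 6 1 13 2 3 10 9 4]
Card 6 is at position 6.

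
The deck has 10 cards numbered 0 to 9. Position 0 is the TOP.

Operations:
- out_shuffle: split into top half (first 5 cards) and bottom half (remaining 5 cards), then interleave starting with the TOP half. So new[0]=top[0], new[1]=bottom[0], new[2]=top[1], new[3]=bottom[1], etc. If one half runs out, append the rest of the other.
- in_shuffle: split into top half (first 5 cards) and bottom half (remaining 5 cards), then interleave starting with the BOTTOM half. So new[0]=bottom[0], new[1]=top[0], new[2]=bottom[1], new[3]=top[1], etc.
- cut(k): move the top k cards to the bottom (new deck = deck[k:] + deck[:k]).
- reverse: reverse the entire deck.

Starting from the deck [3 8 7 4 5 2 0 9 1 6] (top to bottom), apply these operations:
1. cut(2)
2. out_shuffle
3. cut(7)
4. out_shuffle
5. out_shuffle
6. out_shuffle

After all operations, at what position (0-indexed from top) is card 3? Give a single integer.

Answer: 0

Derivation:
After op 1 (cut(2)): [7 4 5 2 0 9 1 6 3 8]
After op 2 (out_shuffle): [7 9 4 1 5 6 2 3 0 8]
After op 3 (cut(7)): [3 0 8 7 9 4 1 5 6 2]
After op 4 (out_shuffle): [3 4 0 1 8 5 7 6 9 2]
After op 5 (out_shuffle): [3 5 4 7 0 6 1 9 8 2]
After op 6 (out_shuffle): [3 6 5 1 4 9 7 8 0 2]
Card 3 is at position 0.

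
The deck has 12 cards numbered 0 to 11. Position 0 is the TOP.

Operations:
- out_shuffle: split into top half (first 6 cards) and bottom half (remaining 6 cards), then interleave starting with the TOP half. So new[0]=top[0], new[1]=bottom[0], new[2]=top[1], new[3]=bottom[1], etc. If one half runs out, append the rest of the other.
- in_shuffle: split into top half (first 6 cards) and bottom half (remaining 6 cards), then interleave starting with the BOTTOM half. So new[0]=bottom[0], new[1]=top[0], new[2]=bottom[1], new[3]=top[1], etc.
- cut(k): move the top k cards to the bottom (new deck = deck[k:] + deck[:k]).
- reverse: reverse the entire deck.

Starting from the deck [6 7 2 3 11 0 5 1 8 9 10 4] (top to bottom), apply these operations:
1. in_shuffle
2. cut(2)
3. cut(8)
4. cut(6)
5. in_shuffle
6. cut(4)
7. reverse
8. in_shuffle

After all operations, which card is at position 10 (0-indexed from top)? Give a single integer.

Answer: 5

Derivation:
After op 1 (in_shuffle): [5 6 1 7 8 2 9 3 10 11 4 0]
After op 2 (cut(2)): [1 7 8 2 9 3 10 11 4 0 5 6]
After op 3 (cut(8)): [4 0 5 6 1 7 8 2 9 3 10 11]
After op 4 (cut(6)): [8 2 9 3 10 11 4 0 5 6 1 7]
After op 5 (in_shuffle): [4 8 0 2 5 9 6 3 1 10 7 11]
After op 6 (cut(4)): [5 9 6 3 1 10 7 11 4 8 0 2]
After op 7 (reverse): [2 0 8 4 11 7 10 1 3 6 9 5]
After op 8 (in_shuffle): [10 2 1 0 3 8 6 4 9 11 5 7]
Position 10: card 5.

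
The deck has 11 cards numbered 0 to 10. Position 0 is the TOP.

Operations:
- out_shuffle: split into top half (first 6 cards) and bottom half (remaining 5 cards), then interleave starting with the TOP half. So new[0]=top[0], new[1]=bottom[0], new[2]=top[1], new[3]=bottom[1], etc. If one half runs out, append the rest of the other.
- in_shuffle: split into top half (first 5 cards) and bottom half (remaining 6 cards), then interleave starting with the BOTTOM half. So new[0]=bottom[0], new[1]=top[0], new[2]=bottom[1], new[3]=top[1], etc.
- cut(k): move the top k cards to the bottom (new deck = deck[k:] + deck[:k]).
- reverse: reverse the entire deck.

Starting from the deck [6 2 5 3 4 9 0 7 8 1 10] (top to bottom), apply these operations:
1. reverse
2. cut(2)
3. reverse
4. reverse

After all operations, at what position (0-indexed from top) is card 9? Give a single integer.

After op 1 (reverse): [10 1 8 7 0 9 4 3 5 2 6]
After op 2 (cut(2)): [8 7 0 9 4 3 5 2 6 10 1]
After op 3 (reverse): [1 10 6 2 5 3 4 9 0 7 8]
After op 4 (reverse): [8 7 0 9 4 3 5 2 6 10 1]
Card 9 is at position 3.

Answer: 3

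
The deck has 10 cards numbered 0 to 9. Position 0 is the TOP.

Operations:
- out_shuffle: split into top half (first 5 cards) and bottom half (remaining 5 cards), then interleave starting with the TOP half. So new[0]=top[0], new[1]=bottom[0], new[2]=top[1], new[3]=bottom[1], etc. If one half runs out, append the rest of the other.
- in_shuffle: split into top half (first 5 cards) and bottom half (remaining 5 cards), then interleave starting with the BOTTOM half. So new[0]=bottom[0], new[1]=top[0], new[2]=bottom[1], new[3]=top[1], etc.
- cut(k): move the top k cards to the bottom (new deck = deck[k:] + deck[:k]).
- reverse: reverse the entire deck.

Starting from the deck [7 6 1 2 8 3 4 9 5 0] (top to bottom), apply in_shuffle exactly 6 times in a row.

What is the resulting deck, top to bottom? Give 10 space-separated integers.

Answer: 8 0 2 5 1 9 6 4 7 3

Derivation:
After op 1 (in_shuffle): [3 7 4 6 9 1 5 2 0 8]
After op 2 (in_shuffle): [1 3 5 7 2 4 0 6 8 9]
After op 3 (in_shuffle): [4 1 0 3 6 5 8 7 9 2]
After op 4 (in_shuffle): [5 4 8 1 7 0 9 3 2 6]
After op 5 (in_shuffle): [0 5 9 4 3 8 2 1 6 7]
After op 6 (in_shuffle): [8 0 2 5 1 9 6 4 7 3]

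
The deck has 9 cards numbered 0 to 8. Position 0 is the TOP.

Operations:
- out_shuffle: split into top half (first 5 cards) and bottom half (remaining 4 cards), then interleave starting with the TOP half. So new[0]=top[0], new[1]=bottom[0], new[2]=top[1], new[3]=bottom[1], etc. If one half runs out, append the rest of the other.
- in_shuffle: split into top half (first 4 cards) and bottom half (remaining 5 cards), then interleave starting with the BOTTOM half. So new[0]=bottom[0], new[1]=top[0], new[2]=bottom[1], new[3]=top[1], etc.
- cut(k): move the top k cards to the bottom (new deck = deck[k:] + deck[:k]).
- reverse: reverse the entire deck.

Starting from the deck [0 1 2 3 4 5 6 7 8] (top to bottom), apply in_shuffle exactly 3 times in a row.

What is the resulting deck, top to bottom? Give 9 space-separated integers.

Answer: 7 6 5 4 3 2 1 0 8

Derivation:
After op 1 (in_shuffle): [4 0 5 1 6 2 7 3 8]
After op 2 (in_shuffle): [6 4 2 0 7 5 3 1 8]
After op 3 (in_shuffle): [7 6 5 4 3 2 1 0 8]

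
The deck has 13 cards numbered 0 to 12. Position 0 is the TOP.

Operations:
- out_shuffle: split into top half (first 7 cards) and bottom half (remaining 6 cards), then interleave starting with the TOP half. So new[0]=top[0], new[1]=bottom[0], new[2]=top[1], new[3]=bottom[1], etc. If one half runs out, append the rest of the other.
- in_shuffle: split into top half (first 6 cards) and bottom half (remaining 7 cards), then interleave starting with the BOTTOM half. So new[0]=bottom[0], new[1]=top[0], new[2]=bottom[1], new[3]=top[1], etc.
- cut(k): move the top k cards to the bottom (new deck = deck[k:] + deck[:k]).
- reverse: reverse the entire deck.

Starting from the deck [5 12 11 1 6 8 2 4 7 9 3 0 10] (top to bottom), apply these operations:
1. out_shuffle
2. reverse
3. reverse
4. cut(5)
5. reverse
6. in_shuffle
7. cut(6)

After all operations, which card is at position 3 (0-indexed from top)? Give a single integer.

Answer: 5

Derivation:
After op 1 (out_shuffle): [5 4 12 7 11 9 1 3 6 0 8 10 2]
After op 2 (reverse): [2 10 8 0 6 3 1 9 11 7 12 4 5]
After op 3 (reverse): [5 4 12 7 11 9 1 3 6 0 8 10 2]
After op 4 (cut(5)): [9 1 3 6 0 8 10 2 5 4 12 7 11]
After op 5 (reverse): [11 7 12 4 5 2 10 8 0 6 3 1 9]
After op 6 (in_shuffle): [10 11 8 7 0 12 6 4 3 5 1 2 9]
After op 7 (cut(6)): [6 4 3 5 1 2 9 10 11 8 7 0 12]
Position 3: card 5.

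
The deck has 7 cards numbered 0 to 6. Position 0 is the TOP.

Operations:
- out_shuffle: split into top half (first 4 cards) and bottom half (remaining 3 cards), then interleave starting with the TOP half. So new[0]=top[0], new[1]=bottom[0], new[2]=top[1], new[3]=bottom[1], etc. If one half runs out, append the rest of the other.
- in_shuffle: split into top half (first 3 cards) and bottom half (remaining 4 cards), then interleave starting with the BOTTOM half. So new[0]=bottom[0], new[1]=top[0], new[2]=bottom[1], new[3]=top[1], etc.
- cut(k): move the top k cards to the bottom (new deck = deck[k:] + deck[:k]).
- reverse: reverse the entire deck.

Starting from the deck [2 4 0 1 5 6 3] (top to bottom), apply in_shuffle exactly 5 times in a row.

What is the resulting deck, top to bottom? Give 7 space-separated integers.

After op 1 (in_shuffle): [1 2 5 4 6 0 3]
After op 2 (in_shuffle): [4 1 6 2 0 5 3]
After op 3 (in_shuffle): [2 4 0 1 5 6 3]
After op 4 (in_shuffle): [1 2 5 4 6 0 3]
After op 5 (in_shuffle): [4 1 6 2 0 5 3]

Answer: 4 1 6 2 0 5 3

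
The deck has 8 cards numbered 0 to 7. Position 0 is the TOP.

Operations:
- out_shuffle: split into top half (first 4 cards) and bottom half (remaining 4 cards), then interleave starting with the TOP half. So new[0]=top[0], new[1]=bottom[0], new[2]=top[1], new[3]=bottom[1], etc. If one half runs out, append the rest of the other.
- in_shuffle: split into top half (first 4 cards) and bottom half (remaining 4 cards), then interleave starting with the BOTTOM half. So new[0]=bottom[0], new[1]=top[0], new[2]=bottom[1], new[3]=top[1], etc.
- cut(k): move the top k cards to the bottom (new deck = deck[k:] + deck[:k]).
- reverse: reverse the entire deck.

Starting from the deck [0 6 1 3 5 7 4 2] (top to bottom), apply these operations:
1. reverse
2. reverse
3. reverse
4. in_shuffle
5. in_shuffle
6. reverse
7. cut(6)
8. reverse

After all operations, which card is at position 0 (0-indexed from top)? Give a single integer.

Answer: 7

Derivation:
After op 1 (reverse): [2 4 7 5 3 1 6 0]
After op 2 (reverse): [0 6 1 3 5 7 4 2]
After op 3 (reverse): [2 4 7 5 3 1 6 0]
After op 4 (in_shuffle): [3 2 1 4 6 7 0 5]
After op 5 (in_shuffle): [6 3 7 2 0 1 5 4]
After op 6 (reverse): [4 5 1 0 2 7 3 6]
After op 7 (cut(6)): [3 6 4 5 1 0 2 7]
After op 8 (reverse): [7 2 0 1 5 4 6 3]
Position 0: card 7.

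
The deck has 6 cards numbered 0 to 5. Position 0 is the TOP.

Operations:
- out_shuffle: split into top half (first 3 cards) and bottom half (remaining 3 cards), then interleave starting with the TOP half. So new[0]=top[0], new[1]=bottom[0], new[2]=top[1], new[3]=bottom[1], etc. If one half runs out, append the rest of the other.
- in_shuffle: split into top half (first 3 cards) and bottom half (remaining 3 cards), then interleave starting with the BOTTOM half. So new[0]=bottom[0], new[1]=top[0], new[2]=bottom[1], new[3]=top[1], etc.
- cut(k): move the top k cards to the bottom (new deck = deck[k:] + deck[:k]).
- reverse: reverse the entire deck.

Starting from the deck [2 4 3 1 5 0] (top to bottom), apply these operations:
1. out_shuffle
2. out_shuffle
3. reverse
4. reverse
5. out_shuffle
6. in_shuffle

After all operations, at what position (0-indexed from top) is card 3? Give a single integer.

Answer: 3

Derivation:
After op 1 (out_shuffle): [2 1 4 5 3 0]
After op 2 (out_shuffle): [2 5 1 3 4 0]
After op 3 (reverse): [0 4 3 1 5 2]
After op 4 (reverse): [2 5 1 3 4 0]
After op 5 (out_shuffle): [2 3 5 4 1 0]
After op 6 (in_shuffle): [4 2 1 3 0 5]
Card 3 is at position 3.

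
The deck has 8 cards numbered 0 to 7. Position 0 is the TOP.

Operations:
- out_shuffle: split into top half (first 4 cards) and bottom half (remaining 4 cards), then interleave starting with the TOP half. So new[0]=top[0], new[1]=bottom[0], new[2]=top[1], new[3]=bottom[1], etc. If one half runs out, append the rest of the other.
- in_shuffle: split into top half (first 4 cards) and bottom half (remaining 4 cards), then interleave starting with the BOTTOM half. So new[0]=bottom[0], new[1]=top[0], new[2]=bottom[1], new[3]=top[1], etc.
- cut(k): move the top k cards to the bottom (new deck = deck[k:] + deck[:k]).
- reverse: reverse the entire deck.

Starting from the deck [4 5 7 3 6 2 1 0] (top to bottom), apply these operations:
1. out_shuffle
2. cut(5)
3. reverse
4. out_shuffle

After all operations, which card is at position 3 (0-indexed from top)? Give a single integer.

After op 1 (out_shuffle): [4 6 5 2 7 1 3 0]
After op 2 (cut(5)): [1 3 0 4 6 5 2 7]
After op 3 (reverse): [7 2 5 6 4 0 3 1]
After op 4 (out_shuffle): [7 4 2 0 5 3 6 1]
Position 3: card 0.

Answer: 0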